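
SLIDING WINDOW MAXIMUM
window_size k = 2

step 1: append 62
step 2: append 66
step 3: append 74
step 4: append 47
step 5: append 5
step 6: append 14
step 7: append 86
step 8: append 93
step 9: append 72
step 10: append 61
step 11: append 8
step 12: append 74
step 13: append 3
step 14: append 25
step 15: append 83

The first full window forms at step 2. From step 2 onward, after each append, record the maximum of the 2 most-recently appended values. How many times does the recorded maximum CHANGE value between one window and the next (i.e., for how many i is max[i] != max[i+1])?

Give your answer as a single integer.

Answer: 10

Derivation:
step 1: append 62 -> window=[62] (not full yet)
step 2: append 66 -> window=[62, 66] -> max=66
step 3: append 74 -> window=[66, 74] -> max=74
step 4: append 47 -> window=[74, 47] -> max=74
step 5: append 5 -> window=[47, 5] -> max=47
step 6: append 14 -> window=[5, 14] -> max=14
step 7: append 86 -> window=[14, 86] -> max=86
step 8: append 93 -> window=[86, 93] -> max=93
step 9: append 72 -> window=[93, 72] -> max=93
step 10: append 61 -> window=[72, 61] -> max=72
step 11: append 8 -> window=[61, 8] -> max=61
step 12: append 74 -> window=[8, 74] -> max=74
step 13: append 3 -> window=[74, 3] -> max=74
step 14: append 25 -> window=[3, 25] -> max=25
step 15: append 83 -> window=[25, 83] -> max=83
Recorded maximums: 66 74 74 47 14 86 93 93 72 61 74 74 25 83
Changes between consecutive maximums: 10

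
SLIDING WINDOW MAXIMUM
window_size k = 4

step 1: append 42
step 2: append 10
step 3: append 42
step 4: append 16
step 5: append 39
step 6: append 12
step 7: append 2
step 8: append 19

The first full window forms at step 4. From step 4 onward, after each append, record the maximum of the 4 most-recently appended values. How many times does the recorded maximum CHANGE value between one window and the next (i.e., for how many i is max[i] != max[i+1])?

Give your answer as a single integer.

step 1: append 42 -> window=[42] (not full yet)
step 2: append 10 -> window=[42, 10] (not full yet)
step 3: append 42 -> window=[42, 10, 42] (not full yet)
step 4: append 16 -> window=[42, 10, 42, 16] -> max=42
step 5: append 39 -> window=[10, 42, 16, 39] -> max=42
step 6: append 12 -> window=[42, 16, 39, 12] -> max=42
step 7: append 2 -> window=[16, 39, 12, 2] -> max=39
step 8: append 19 -> window=[39, 12, 2, 19] -> max=39
Recorded maximums: 42 42 42 39 39
Changes between consecutive maximums: 1

Answer: 1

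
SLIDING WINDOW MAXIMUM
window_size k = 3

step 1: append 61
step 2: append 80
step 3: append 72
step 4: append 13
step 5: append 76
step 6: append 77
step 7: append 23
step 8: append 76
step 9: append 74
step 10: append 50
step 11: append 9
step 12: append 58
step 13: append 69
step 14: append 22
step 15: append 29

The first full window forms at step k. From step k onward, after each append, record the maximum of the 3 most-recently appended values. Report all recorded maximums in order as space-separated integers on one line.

Answer: 80 80 76 77 77 77 76 76 74 58 69 69 69

Derivation:
step 1: append 61 -> window=[61] (not full yet)
step 2: append 80 -> window=[61, 80] (not full yet)
step 3: append 72 -> window=[61, 80, 72] -> max=80
step 4: append 13 -> window=[80, 72, 13] -> max=80
step 5: append 76 -> window=[72, 13, 76] -> max=76
step 6: append 77 -> window=[13, 76, 77] -> max=77
step 7: append 23 -> window=[76, 77, 23] -> max=77
step 8: append 76 -> window=[77, 23, 76] -> max=77
step 9: append 74 -> window=[23, 76, 74] -> max=76
step 10: append 50 -> window=[76, 74, 50] -> max=76
step 11: append 9 -> window=[74, 50, 9] -> max=74
step 12: append 58 -> window=[50, 9, 58] -> max=58
step 13: append 69 -> window=[9, 58, 69] -> max=69
step 14: append 22 -> window=[58, 69, 22] -> max=69
step 15: append 29 -> window=[69, 22, 29] -> max=69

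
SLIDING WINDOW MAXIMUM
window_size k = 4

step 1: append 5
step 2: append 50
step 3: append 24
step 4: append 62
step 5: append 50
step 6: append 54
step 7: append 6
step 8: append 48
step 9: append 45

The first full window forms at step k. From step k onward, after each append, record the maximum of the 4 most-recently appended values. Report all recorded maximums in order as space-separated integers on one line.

step 1: append 5 -> window=[5] (not full yet)
step 2: append 50 -> window=[5, 50] (not full yet)
step 3: append 24 -> window=[5, 50, 24] (not full yet)
step 4: append 62 -> window=[5, 50, 24, 62] -> max=62
step 5: append 50 -> window=[50, 24, 62, 50] -> max=62
step 6: append 54 -> window=[24, 62, 50, 54] -> max=62
step 7: append 6 -> window=[62, 50, 54, 6] -> max=62
step 8: append 48 -> window=[50, 54, 6, 48] -> max=54
step 9: append 45 -> window=[54, 6, 48, 45] -> max=54

Answer: 62 62 62 62 54 54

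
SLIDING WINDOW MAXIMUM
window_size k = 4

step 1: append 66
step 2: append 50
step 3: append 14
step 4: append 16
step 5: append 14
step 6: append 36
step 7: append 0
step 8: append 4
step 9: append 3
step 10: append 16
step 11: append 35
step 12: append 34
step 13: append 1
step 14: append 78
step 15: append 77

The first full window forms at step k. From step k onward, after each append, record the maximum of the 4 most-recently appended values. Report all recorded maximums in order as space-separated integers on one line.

Answer: 66 50 36 36 36 36 16 35 35 35 78 78

Derivation:
step 1: append 66 -> window=[66] (not full yet)
step 2: append 50 -> window=[66, 50] (not full yet)
step 3: append 14 -> window=[66, 50, 14] (not full yet)
step 4: append 16 -> window=[66, 50, 14, 16] -> max=66
step 5: append 14 -> window=[50, 14, 16, 14] -> max=50
step 6: append 36 -> window=[14, 16, 14, 36] -> max=36
step 7: append 0 -> window=[16, 14, 36, 0] -> max=36
step 8: append 4 -> window=[14, 36, 0, 4] -> max=36
step 9: append 3 -> window=[36, 0, 4, 3] -> max=36
step 10: append 16 -> window=[0, 4, 3, 16] -> max=16
step 11: append 35 -> window=[4, 3, 16, 35] -> max=35
step 12: append 34 -> window=[3, 16, 35, 34] -> max=35
step 13: append 1 -> window=[16, 35, 34, 1] -> max=35
step 14: append 78 -> window=[35, 34, 1, 78] -> max=78
step 15: append 77 -> window=[34, 1, 78, 77] -> max=78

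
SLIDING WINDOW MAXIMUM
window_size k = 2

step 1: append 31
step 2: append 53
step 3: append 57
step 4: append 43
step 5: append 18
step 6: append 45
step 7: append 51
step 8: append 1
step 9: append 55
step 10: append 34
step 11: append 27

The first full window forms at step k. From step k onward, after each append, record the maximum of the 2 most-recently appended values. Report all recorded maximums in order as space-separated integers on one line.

Answer: 53 57 57 43 45 51 51 55 55 34

Derivation:
step 1: append 31 -> window=[31] (not full yet)
step 2: append 53 -> window=[31, 53] -> max=53
step 3: append 57 -> window=[53, 57] -> max=57
step 4: append 43 -> window=[57, 43] -> max=57
step 5: append 18 -> window=[43, 18] -> max=43
step 6: append 45 -> window=[18, 45] -> max=45
step 7: append 51 -> window=[45, 51] -> max=51
step 8: append 1 -> window=[51, 1] -> max=51
step 9: append 55 -> window=[1, 55] -> max=55
step 10: append 34 -> window=[55, 34] -> max=55
step 11: append 27 -> window=[34, 27] -> max=34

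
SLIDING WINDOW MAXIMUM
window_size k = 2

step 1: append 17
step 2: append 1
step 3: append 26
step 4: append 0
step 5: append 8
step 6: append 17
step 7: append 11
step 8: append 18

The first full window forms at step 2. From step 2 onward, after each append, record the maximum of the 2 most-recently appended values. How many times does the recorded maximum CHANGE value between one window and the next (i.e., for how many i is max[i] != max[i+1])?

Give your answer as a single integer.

Answer: 4

Derivation:
step 1: append 17 -> window=[17] (not full yet)
step 2: append 1 -> window=[17, 1] -> max=17
step 3: append 26 -> window=[1, 26] -> max=26
step 4: append 0 -> window=[26, 0] -> max=26
step 5: append 8 -> window=[0, 8] -> max=8
step 6: append 17 -> window=[8, 17] -> max=17
step 7: append 11 -> window=[17, 11] -> max=17
step 8: append 18 -> window=[11, 18] -> max=18
Recorded maximums: 17 26 26 8 17 17 18
Changes between consecutive maximums: 4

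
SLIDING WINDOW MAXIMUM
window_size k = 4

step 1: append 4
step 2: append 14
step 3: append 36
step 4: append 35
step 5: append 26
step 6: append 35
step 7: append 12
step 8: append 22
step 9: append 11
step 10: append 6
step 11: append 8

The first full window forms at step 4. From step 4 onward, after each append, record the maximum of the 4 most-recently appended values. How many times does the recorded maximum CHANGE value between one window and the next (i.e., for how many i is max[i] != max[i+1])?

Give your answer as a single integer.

Answer: 2

Derivation:
step 1: append 4 -> window=[4] (not full yet)
step 2: append 14 -> window=[4, 14] (not full yet)
step 3: append 36 -> window=[4, 14, 36] (not full yet)
step 4: append 35 -> window=[4, 14, 36, 35] -> max=36
step 5: append 26 -> window=[14, 36, 35, 26] -> max=36
step 6: append 35 -> window=[36, 35, 26, 35] -> max=36
step 7: append 12 -> window=[35, 26, 35, 12] -> max=35
step 8: append 22 -> window=[26, 35, 12, 22] -> max=35
step 9: append 11 -> window=[35, 12, 22, 11] -> max=35
step 10: append 6 -> window=[12, 22, 11, 6] -> max=22
step 11: append 8 -> window=[22, 11, 6, 8] -> max=22
Recorded maximums: 36 36 36 35 35 35 22 22
Changes between consecutive maximums: 2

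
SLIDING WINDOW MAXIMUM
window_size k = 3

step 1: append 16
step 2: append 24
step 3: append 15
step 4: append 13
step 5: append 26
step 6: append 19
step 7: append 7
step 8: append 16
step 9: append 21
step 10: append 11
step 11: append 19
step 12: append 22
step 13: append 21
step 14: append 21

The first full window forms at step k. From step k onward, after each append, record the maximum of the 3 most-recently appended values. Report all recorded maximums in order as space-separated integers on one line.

step 1: append 16 -> window=[16] (not full yet)
step 2: append 24 -> window=[16, 24] (not full yet)
step 3: append 15 -> window=[16, 24, 15] -> max=24
step 4: append 13 -> window=[24, 15, 13] -> max=24
step 5: append 26 -> window=[15, 13, 26] -> max=26
step 6: append 19 -> window=[13, 26, 19] -> max=26
step 7: append 7 -> window=[26, 19, 7] -> max=26
step 8: append 16 -> window=[19, 7, 16] -> max=19
step 9: append 21 -> window=[7, 16, 21] -> max=21
step 10: append 11 -> window=[16, 21, 11] -> max=21
step 11: append 19 -> window=[21, 11, 19] -> max=21
step 12: append 22 -> window=[11, 19, 22] -> max=22
step 13: append 21 -> window=[19, 22, 21] -> max=22
step 14: append 21 -> window=[22, 21, 21] -> max=22

Answer: 24 24 26 26 26 19 21 21 21 22 22 22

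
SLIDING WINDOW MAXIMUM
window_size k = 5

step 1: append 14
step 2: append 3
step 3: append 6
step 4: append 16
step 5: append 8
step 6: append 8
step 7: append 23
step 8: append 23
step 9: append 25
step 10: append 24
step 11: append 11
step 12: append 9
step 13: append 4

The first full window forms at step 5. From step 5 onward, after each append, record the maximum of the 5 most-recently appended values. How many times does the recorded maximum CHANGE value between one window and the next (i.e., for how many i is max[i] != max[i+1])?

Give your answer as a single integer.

Answer: 2

Derivation:
step 1: append 14 -> window=[14] (not full yet)
step 2: append 3 -> window=[14, 3] (not full yet)
step 3: append 6 -> window=[14, 3, 6] (not full yet)
step 4: append 16 -> window=[14, 3, 6, 16] (not full yet)
step 5: append 8 -> window=[14, 3, 6, 16, 8] -> max=16
step 6: append 8 -> window=[3, 6, 16, 8, 8] -> max=16
step 7: append 23 -> window=[6, 16, 8, 8, 23] -> max=23
step 8: append 23 -> window=[16, 8, 8, 23, 23] -> max=23
step 9: append 25 -> window=[8, 8, 23, 23, 25] -> max=25
step 10: append 24 -> window=[8, 23, 23, 25, 24] -> max=25
step 11: append 11 -> window=[23, 23, 25, 24, 11] -> max=25
step 12: append 9 -> window=[23, 25, 24, 11, 9] -> max=25
step 13: append 4 -> window=[25, 24, 11, 9, 4] -> max=25
Recorded maximums: 16 16 23 23 25 25 25 25 25
Changes between consecutive maximums: 2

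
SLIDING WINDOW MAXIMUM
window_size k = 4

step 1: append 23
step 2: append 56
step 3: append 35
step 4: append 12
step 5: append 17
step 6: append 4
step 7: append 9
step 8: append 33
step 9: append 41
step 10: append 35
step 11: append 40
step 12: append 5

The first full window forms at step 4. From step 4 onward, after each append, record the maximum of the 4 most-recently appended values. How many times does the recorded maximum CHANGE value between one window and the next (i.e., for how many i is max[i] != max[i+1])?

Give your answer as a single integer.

Answer: 4

Derivation:
step 1: append 23 -> window=[23] (not full yet)
step 2: append 56 -> window=[23, 56] (not full yet)
step 3: append 35 -> window=[23, 56, 35] (not full yet)
step 4: append 12 -> window=[23, 56, 35, 12] -> max=56
step 5: append 17 -> window=[56, 35, 12, 17] -> max=56
step 6: append 4 -> window=[35, 12, 17, 4] -> max=35
step 7: append 9 -> window=[12, 17, 4, 9] -> max=17
step 8: append 33 -> window=[17, 4, 9, 33] -> max=33
step 9: append 41 -> window=[4, 9, 33, 41] -> max=41
step 10: append 35 -> window=[9, 33, 41, 35] -> max=41
step 11: append 40 -> window=[33, 41, 35, 40] -> max=41
step 12: append 5 -> window=[41, 35, 40, 5] -> max=41
Recorded maximums: 56 56 35 17 33 41 41 41 41
Changes between consecutive maximums: 4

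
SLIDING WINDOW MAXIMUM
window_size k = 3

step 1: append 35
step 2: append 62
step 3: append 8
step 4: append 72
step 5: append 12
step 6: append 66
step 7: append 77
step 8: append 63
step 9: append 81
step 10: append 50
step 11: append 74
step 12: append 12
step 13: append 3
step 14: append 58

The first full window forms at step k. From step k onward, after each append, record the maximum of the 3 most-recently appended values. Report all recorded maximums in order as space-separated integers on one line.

step 1: append 35 -> window=[35] (not full yet)
step 2: append 62 -> window=[35, 62] (not full yet)
step 3: append 8 -> window=[35, 62, 8] -> max=62
step 4: append 72 -> window=[62, 8, 72] -> max=72
step 5: append 12 -> window=[8, 72, 12] -> max=72
step 6: append 66 -> window=[72, 12, 66] -> max=72
step 7: append 77 -> window=[12, 66, 77] -> max=77
step 8: append 63 -> window=[66, 77, 63] -> max=77
step 9: append 81 -> window=[77, 63, 81] -> max=81
step 10: append 50 -> window=[63, 81, 50] -> max=81
step 11: append 74 -> window=[81, 50, 74] -> max=81
step 12: append 12 -> window=[50, 74, 12] -> max=74
step 13: append 3 -> window=[74, 12, 3] -> max=74
step 14: append 58 -> window=[12, 3, 58] -> max=58

Answer: 62 72 72 72 77 77 81 81 81 74 74 58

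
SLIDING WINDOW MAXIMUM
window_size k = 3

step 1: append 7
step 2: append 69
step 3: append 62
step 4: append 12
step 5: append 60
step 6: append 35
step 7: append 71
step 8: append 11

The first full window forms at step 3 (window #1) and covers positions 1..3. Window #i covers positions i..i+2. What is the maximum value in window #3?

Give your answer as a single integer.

Answer: 62

Derivation:
step 1: append 7 -> window=[7] (not full yet)
step 2: append 69 -> window=[7, 69] (not full yet)
step 3: append 62 -> window=[7, 69, 62] -> max=69
step 4: append 12 -> window=[69, 62, 12] -> max=69
step 5: append 60 -> window=[62, 12, 60] -> max=62
Window #3 max = 62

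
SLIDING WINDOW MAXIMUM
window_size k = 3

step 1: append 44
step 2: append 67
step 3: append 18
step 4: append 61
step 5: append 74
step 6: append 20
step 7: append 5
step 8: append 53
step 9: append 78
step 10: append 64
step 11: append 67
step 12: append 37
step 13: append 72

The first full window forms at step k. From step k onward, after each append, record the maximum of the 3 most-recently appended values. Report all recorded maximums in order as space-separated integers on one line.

Answer: 67 67 74 74 74 53 78 78 78 67 72

Derivation:
step 1: append 44 -> window=[44] (not full yet)
step 2: append 67 -> window=[44, 67] (not full yet)
step 3: append 18 -> window=[44, 67, 18] -> max=67
step 4: append 61 -> window=[67, 18, 61] -> max=67
step 5: append 74 -> window=[18, 61, 74] -> max=74
step 6: append 20 -> window=[61, 74, 20] -> max=74
step 7: append 5 -> window=[74, 20, 5] -> max=74
step 8: append 53 -> window=[20, 5, 53] -> max=53
step 9: append 78 -> window=[5, 53, 78] -> max=78
step 10: append 64 -> window=[53, 78, 64] -> max=78
step 11: append 67 -> window=[78, 64, 67] -> max=78
step 12: append 37 -> window=[64, 67, 37] -> max=67
step 13: append 72 -> window=[67, 37, 72] -> max=72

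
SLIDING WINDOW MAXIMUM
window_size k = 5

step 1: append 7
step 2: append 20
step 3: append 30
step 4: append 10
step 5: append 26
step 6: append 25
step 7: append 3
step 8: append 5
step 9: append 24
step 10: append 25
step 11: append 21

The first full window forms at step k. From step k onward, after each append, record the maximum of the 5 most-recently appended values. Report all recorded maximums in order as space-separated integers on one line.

Answer: 30 30 30 26 26 25 25

Derivation:
step 1: append 7 -> window=[7] (not full yet)
step 2: append 20 -> window=[7, 20] (not full yet)
step 3: append 30 -> window=[7, 20, 30] (not full yet)
step 4: append 10 -> window=[7, 20, 30, 10] (not full yet)
step 5: append 26 -> window=[7, 20, 30, 10, 26] -> max=30
step 6: append 25 -> window=[20, 30, 10, 26, 25] -> max=30
step 7: append 3 -> window=[30, 10, 26, 25, 3] -> max=30
step 8: append 5 -> window=[10, 26, 25, 3, 5] -> max=26
step 9: append 24 -> window=[26, 25, 3, 5, 24] -> max=26
step 10: append 25 -> window=[25, 3, 5, 24, 25] -> max=25
step 11: append 21 -> window=[3, 5, 24, 25, 21] -> max=25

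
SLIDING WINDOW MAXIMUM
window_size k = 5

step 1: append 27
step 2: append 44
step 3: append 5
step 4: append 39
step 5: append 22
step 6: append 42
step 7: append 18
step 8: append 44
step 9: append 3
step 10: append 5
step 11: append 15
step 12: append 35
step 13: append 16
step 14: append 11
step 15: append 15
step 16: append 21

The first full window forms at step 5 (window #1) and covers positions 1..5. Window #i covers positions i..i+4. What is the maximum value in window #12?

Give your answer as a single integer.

step 1: append 27 -> window=[27] (not full yet)
step 2: append 44 -> window=[27, 44] (not full yet)
step 3: append 5 -> window=[27, 44, 5] (not full yet)
step 4: append 39 -> window=[27, 44, 5, 39] (not full yet)
step 5: append 22 -> window=[27, 44, 5, 39, 22] -> max=44
step 6: append 42 -> window=[44, 5, 39, 22, 42] -> max=44
step 7: append 18 -> window=[5, 39, 22, 42, 18] -> max=42
step 8: append 44 -> window=[39, 22, 42, 18, 44] -> max=44
step 9: append 3 -> window=[22, 42, 18, 44, 3] -> max=44
step 10: append 5 -> window=[42, 18, 44, 3, 5] -> max=44
step 11: append 15 -> window=[18, 44, 3, 5, 15] -> max=44
step 12: append 35 -> window=[44, 3, 5, 15, 35] -> max=44
step 13: append 16 -> window=[3, 5, 15, 35, 16] -> max=35
step 14: append 11 -> window=[5, 15, 35, 16, 11] -> max=35
step 15: append 15 -> window=[15, 35, 16, 11, 15] -> max=35
step 16: append 21 -> window=[35, 16, 11, 15, 21] -> max=35
Window #12 max = 35

Answer: 35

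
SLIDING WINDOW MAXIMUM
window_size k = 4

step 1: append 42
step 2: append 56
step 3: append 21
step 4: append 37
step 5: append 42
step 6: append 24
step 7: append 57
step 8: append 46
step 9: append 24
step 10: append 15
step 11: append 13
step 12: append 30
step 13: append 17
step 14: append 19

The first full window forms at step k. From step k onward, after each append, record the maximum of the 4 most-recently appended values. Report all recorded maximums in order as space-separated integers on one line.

Answer: 56 56 42 57 57 57 57 46 30 30 30

Derivation:
step 1: append 42 -> window=[42] (not full yet)
step 2: append 56 -> window=[42, 56] (not full yet)
step 3: append 21 -> window=[42, 56, 21] (not full yet)
step 4: append 37 -> window=[42, 56, 21, 37] -> max=56
step 5: append 42 -> window=[56, 21, 37, 42] -> max=56
step 6: append 24 -> window=[21, 37, 42, 24] -> max=42
step 7: append 57 -> window=[37, 42, 24, 57] -> max=57
step 8: append 46 -> window=[42, 24, 57, 46] -> max=57
step 9: append 24 -> window=[24, 57, 46, 24] -> max=57
step 10: append 15 -> window=[57, 46, 24, 15] -> max=57
step 11: append 13 -> window=[46, 24, 15, 13] -> max=46
step 12: append 30 -> window=[24, 15, 13, 30] -> max=30
step 13: append 17 -> window=[15, 13, 30, 17] -> max=30
step 14: append 19 -> window=[13, 30, 17, 19] -> max=30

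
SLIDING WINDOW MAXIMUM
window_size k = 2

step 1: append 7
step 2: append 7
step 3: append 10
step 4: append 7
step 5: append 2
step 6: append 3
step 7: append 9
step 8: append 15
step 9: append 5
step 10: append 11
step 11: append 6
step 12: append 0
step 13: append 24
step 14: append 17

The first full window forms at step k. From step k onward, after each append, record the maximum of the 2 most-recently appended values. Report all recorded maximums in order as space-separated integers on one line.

step 1: append 7 -> window=[7] (not full yet)
step 2: append 7 -> window=[7, 7] -> max=7
step 3: append 10 -> window=[7, 10] -> max=10
step 4: append 7 -> window=[10, 7] -> max=10
step 5: append 2 -> window=[7, 2] -> max=7
step 6: append 3 -> window=[2, 3] -> max=3
step 7: append 9 -> window=[3, 9] -> max=9
step 8: append 15 -> window=[9, 15] -> max=15
step 9: append 5 -> window=[15, 5] -> max=15
step 10: append 11 -> window=[5, 11] -> max=11
step 11: append 6 -> window=[11, 6] -> max=11
step 12: append 0 -> window=[6, 0] -> max=6
step 13: append 24 -> window=[0, 24] -> max=24
step 14: append 17 -> window=[24, 17] -> max=24

Answer: 7 10 10 7 3 9 15 15 11 11 6 24 24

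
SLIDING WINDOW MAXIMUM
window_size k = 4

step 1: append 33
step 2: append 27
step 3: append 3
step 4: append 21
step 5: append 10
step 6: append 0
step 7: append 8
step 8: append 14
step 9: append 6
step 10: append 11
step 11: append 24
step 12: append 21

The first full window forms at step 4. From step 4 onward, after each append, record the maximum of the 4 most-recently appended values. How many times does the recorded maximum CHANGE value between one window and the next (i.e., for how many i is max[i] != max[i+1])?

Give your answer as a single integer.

step 1: append 33 -> window=[33] (not full yet)
step 2: append 27 -> window=[33, 27] (not full yet)
step 3: append 3 -> window=[33, 27, 3] (not full yet)
step 4: append 21 -> window=[33, 27, 3, 21] -> max=33
step 5: append 10 -> window=[27, 3, 21, 10] -> max=27
step 6: append 0 -> window=[3, 21, 10, 0] -> max=21
step 7: append 8 -> window=[21, 10, 0, 8] -> max=21
step 8: append 14 -> window=[10, 0, 8, 14] -> max=14
step 9: append 6 -> window=[0, 8, 14, 6] -> max=14
step 10: append 11 -> window=[8, 14, 6, 11] -> max=14
step 11: append 24 -> window=[14, 6, 11, 24] -> max=24
step 12: append 21 -> window=[6, 11, 24, 21] -> max=24
Recorded maximums: 33 27 21 21 14 14 14 24 24
Changes between consecutive maximums: 4

Answer: 4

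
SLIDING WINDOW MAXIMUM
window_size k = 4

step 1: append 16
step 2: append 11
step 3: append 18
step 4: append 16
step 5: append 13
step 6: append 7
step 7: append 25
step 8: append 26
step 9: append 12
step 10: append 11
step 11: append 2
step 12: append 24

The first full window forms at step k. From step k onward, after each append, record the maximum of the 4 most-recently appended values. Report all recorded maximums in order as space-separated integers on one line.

Answer: 18 18 18 25 26 26 26 26 24

Derivation:
step 1: append 16 -> window=[16] (not full yet)
step 2: append 11 -> window=[16, 11] (not full yet)
step 3: append 18 -> window=[16, 11, 18] (not full yet)
step 4: append 16 -> window=[16, 11, 18, 16] -> max=18
step 5: append 13 -> window=[11, 18, 16, 13] -> max=18
step 6: append 7 -> window=[18, 16, 13, 7] -> max=18
step 7: append 25 -> window=[16, 13, 7, 25] -> max=25
step 8: append 26 -> window=[13, 7, 25, 26] -> max=26
step 9: append 12 -> window=[7, 25, 26, 12] -> max=26
step 10: append 11 -> window=[25, 26, 12, 11] -> max=26
step 11: append 2 -> window=[26, 12, 11, 2] -> max=26
step 12: append 24 -> window=[12, 11, 2, 24] -> max=24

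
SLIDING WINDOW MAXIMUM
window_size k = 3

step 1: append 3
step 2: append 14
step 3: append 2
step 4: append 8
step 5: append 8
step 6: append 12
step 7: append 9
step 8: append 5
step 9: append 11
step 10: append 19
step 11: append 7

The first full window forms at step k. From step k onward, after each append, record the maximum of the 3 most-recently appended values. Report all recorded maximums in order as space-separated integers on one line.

step 1: append 3 -> window=[3] (not full yet)
step 2: append 14 -> window=[3, 14] (not full yet)
step 3: append 2 -> window=[3, 14, 2] -> max=14
step 4: append 8 -> window=[14, 2, 8] -> max=14
step 5: append 8 -> window=[2, 8, 8] -> max=8
step 6: append 12 -> window=[8, 8, 12] -> max=12
step 7: append 9 -> window=[8, 12, 9] -> max=12
step 8: append 5 -> window=[12, 9, 5] -> max=12
step 9: append 11 -> window=[9, 5, 11] -> max=11
step 10: append 19 -> window=[5, 11, 19] -> max=19
step 11: append 7 -> window=[11, 19, 7] -> max=19

Answer: 14 14 8 12 12 12 11 19 19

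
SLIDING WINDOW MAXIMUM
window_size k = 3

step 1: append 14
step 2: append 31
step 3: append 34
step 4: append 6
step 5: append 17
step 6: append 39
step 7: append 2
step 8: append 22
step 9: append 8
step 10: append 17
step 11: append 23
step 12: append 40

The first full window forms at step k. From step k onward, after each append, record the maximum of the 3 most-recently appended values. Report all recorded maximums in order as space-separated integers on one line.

step 1: append 14 -> window=[14] (not full yet)
step 2: append 31 -> window=[14, 31] (not full yet)
step 3: append 34 -> window=[14, 31, 34] -> max=34
step 4: append 6 -> window=[31, 34, 6] -> max=34
step 5: append 17 -> window=[34, 6, 17] -> max=34
step 6: append 39 -> window=[6, 17, 39] -> max=39
step 7: append 2 -> window=[17, 39, 2] -> max=39
step 8: append 22 -> window=[39, 2, 22] -> max=39
step 9: append 8 -> window=[2, 22, 8] -> max=22
step 10: append 17 -> window=[22, 8, 17] -> max=22
step 11: append 23 -> window=[8, 17, 23] -> max=23
step 12: append 40 -> window=[17, 23, 40] -> max=40

Answer: 34 34 34 39 39 39 22 22 23 40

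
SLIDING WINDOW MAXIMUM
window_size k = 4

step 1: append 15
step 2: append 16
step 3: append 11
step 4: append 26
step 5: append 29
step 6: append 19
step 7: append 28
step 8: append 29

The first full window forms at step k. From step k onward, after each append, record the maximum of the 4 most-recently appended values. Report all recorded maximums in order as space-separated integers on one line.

step 1: append 15 -> window=[15] (not full yet)
step 2: append 16 -> window=[15, 16] (not full yet)
step 3: append 11 -> window=[15, 16, 11] (not full yet)
step 4: append 26 -> window=[15, 16, 11, 26] -> max=26
step 5: append 29 -> window=[16, 11, 26, 29] -> max=29
step 6: append 19 -> window=[11, 26, 29, 19] -> max=29
step 7: append 28 -> window=[26, 29, 19, 28] -> max=29
step 8: append 29 -> window=[29, 19, 28, 29] -> max=29

Answer: 26 29 29 29 29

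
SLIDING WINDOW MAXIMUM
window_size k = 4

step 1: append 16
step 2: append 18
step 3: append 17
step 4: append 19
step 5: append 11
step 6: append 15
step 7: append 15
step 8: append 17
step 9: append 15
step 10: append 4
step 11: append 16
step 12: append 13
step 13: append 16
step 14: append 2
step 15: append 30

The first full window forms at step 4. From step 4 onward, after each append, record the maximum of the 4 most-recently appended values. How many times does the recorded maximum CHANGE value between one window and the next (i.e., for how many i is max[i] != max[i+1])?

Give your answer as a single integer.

step 1: append 16 -> window=[16] (not full yet)
step 2: append 18 -> window=[16, 18] (not full yet)
step 3: append 17 -> window=[16, 18, 17] (not full yet)
step 4: append 19 -> window=[16, 18, 17, 19] -> max=19
step 5: append 11 -> window=[18, 17, 19, 11] -> max=19
step 6: append 15 -> window=[17, 19, 11, 15] -> max=19
step 7: append 15 -> window=[19, 11, 15, 15] -> max=19
step 8: append 17 -> window=[11, 15, 15, 17] -> max=17
step 9: append 15 -> window=[15, 15, 17, 15] -> max=17
step 10: append 4 -> window=[15, 17, 15, 4] -> max=17
step 11: append 16 -> window=[17, 15, 4, 16] -> max=17
step 12: append 13 -> window=[15, 4, 16, 13] -> max=16
step 13: append 16 -> window=[4, 16, 13, 16] -> max=16
step 14: append 2 -> window=[16, 13, 16, 2] -> max=16
step 15: append 30 -> window=[13, 16, 2, 30] -> max=30
Recorded maximums: 19 19 19 19 17 17 17 17 16 16 16 30
Changes between consecutive maximums: 3

Answer: 3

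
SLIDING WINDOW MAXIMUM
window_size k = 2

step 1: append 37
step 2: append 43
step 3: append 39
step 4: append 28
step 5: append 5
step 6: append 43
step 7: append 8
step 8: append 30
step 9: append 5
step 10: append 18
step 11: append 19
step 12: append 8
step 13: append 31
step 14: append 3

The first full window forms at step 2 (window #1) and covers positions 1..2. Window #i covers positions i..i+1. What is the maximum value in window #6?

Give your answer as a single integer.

step 1: append 37 -> window=[37] (not full yet)
step 2: append 43 -> window=[37, 43] -> max=43
step 3: append 39 -> window=[43, 39] -> max=43
step 4: append 28 -> window=[39, 28] -> max=39
step 5: append 5 -> window=[28, 5] -> max=28
step 6: append 43 -> window=[5, 43] -> max=43
step 7: append 8 -> window=[43, 8] -> max=43
Window #6 max = 43

Answer: 43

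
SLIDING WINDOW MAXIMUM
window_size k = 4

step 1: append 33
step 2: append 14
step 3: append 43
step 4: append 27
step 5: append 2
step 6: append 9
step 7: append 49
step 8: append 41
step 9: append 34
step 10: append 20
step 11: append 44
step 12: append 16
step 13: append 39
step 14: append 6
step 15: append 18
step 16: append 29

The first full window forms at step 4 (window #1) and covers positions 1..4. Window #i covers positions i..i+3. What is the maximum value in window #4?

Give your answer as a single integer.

step 1: append 33 -> window=[33] (not full yet)
step 2: append 14 -> window=[33, 14] (not full yet)
step 3: append 43 -> window=[33, 14, 43] (not full yet)
step 4: append 27 -> window=[33, 14, 43, 27] -> max=43
step 5: append 2 -> window=[14, 43, 27, 2] -> max=43
step 6: append 9 -> window=[43, 27, 2, 9] -> max=43
step 7: append 49 -> window=[27, 2, 9, 49] -> max=49
Window #4 max = 49

Answer: 49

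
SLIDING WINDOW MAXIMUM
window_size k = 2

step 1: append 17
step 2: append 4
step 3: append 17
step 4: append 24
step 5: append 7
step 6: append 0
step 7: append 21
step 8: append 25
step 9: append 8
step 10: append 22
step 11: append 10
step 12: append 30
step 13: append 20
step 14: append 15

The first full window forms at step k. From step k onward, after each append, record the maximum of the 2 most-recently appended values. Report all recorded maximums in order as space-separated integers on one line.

step 1: append 17 -> window=[17] (not full yet)
step 2: append 4 -> window=[17, 4] -> max=17
step 3: append 17 -> window=[4, 17] -> max=17
step 4: append 24 -> window=[17, 24] -> max=24
step 5: append 7 -> window=[24, 7] -> max=24
step 6: append 0 -> window=[7, 0] -> max=7
step 7: append 21 -> window=[0, 21] -> max=21
step 8: append 25 -> window=[21, 25] -> max=25
step 9: append 8 -> window=[25, 8] -> max=25
step 10: append 22 -> window=[8, 22] -> max=22
step 11: append 10 -> window=[22, 10] -> max=22
step 12: append 30 -> window=[10, 30] -> max=30
step 13: append 20 -> window=[30, 20] -> max=30
step 14: append 15 -> window=[20, 15] -> max=20

Answer: 17 17 24 24 7 21 25 25 22 22 30 30 20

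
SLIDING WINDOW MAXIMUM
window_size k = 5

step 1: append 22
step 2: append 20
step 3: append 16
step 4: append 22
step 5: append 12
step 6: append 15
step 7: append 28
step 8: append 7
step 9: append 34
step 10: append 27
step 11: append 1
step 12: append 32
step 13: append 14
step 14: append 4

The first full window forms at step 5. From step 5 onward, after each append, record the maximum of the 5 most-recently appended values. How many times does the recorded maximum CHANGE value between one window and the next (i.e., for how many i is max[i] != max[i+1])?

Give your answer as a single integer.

step 1: append 22 -> window=[22] (not full yet)
step 2: append 20 -> window=[22, 20] (not full yet)
step 3: append 16 -> window=[22, 20, 16] (not full yet)
step 4: append 22 -> window=[22, 20, 16, 22] (not full yet)
step 5: append 12 -> window=[22, 20, 16, 22, 12] -> max=22
step 6: append 15 -> window=[20, 16, 22, 12, 15] -> max=22
step 7: append 28 -> window=[16, 22, 12, 15, 28] -> max=28
step 8: append 7 -> window=[22, 12, 15, 28, 7] -> max=28
step 9: append 34 -> window=[12, 15, 28, 7, 34] -> max=34
step 10: append 27 -> window=[15, 28, 7, 34, 27] -> max=34
step 11: append 1 -> window=[28, 7, 34, 27, 1] -> max=34
step 12: append 32 -> window=[7, 34, 27, 1, 32] -> max=34
step 13: append 14 -> window=[34, 27, 1, 32, 14] -> max=34
step 14: append 4 -> window=[27, 1, 32, 14, 4] -> max=32
Recorded maximums: 22 22 28 28 34 34 34 34 34 32
Changes between consecutive maximums: 3

Answer: 3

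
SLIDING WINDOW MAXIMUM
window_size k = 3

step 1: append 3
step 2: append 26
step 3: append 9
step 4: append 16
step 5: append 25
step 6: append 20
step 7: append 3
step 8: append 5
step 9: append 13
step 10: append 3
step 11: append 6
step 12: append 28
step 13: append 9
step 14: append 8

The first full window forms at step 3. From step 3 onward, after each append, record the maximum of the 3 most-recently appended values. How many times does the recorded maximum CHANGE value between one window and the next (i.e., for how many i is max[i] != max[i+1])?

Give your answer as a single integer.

step 1: append 3 -> window=[3] (not full yet)
step 2: append 26 -> window=[3, 26] (not full yet)
step 3: append 9 -> window=[3, 26, 9] -> max=26
step 4: append 16 -> window=[26, 9, 16] -> max=26
step 5: append 25 -> window=[9, 16, 25] -> max=25
step 6: append 20 -> window=[16, 25, 20] -> max=25
step 7: append 3 -> window=[25, 20, 3] -> max=25
step 8: append 5 -> window=[20, 3, 5] -> max=20
step 9: append 13 -> window=[3, 5, 13] -> max=13
step 10: append 3 -> window=[5, 13, 3] -> max=13
step 11: append 6 -> window=[13, 3, 6] -> max=13
step 12: append 28 -> window=[3, 6, 28] -> max=28
step 13: append 9 -> window=[6, 28, 9] -> max=28
step 14: append 8 -> window=[28, 9, 8] -> max=28
Recorded maximums: 26 26 25 25 25 20 13 13 13 28 28 28
Changes between consecutive maximums: 4

Answer: 4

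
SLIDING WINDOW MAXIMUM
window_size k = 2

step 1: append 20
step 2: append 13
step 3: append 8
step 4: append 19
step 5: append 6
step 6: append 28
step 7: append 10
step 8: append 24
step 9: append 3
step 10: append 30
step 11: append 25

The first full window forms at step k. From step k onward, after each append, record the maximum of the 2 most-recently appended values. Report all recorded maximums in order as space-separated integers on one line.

Answer: 20 13 19 19 28 28 24 24 30 30

Derivation:
step 1: append 20 -> window=[20] (not full yet)
step 2: append 13 -> window=[20, 13] -> max=20
step 3: append 8 -> window=[13, 8] -> max=13
step 4: append 19 -> window=[8, 19] -> max=19
step 5: append 6 -> window=[19, 6] -> max=19
step 6: append 28 -> window=[6, 28] -> max=28
step 7: append 10 -> window=[28, 10] -> max=28
step 8: append 24 -> window=[10, 24] -> max=24
step 9: append 3 -> window=[24, 3] -> max=24
step 10: append 30 -> window=[3, 30] -> max=30
step 11: append 25 -> window=[30, 25] -> max=30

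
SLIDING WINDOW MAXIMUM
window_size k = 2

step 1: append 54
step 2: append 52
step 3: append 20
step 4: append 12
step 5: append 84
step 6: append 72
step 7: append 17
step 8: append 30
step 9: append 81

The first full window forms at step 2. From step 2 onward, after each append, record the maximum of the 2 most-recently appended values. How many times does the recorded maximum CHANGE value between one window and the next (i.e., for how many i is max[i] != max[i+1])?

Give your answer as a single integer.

Answer: 6

Derivation:
step 1: append 54 -> window=[54] (not full yet)
step 2: append 52 -> window=[54, 52] -> max=54
step 3: append 20 -> window=[52, 20] -> max=52
step 4: append 12 -> window=[20, 12] -> max=20
step 5: append 84 -> window=[12, 84] -> max=84
step 6: append 72 -> window=[84, 72] -> max=84
step 7: append 17 -> window=[72, 17] -> max=72
step 8: append 30 -> window=[17, 30] -> max=30
step 9: append 81 -> window=[30, 81] -> max=81
Recorded maximums: 54 52 20 84 84 72 30 81
Changes between consecutive maximums: 6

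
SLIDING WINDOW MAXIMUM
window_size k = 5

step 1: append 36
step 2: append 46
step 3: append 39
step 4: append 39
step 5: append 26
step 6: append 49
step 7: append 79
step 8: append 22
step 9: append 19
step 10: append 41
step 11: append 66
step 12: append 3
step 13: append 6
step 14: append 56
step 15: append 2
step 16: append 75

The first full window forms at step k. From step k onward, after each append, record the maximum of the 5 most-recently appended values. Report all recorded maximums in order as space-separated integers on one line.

Answer: 46 49 79 79 79 79 79 66 66 66 66 75

Derivation:
step 1: append 36 -> window=[36] (not full yet)
step 2: append 46 -> window=[36, 46] (not full yet)
step 3: append 39 -> window=[36, 46, 39] (not full yet)
step 4: append 39 -> window=[36, 46, 39, 39] (not full yet)
step 5: append 26 -> window=[36, 46, 39, 39, 26] -> max=46
step 6: append 49 -> window=[46, 39, 39, 26, 49] -> max=49
step 7: append 79 -> window=[39, 39, 26, 49, 79] -> max=79
step 8: append 22 -> window=[39, 26, 49, 79, 22] -> max=79
step 9: append 19 -> window=[26, 49, 79, 22, 19] -> max=79
step 10: append 41 -> window=[49, 79, 22, 19, 41] -> max=79
step 11: append 66 -> window=[79, 22, 19, 41, 66] -> max=79
step 12: append 3 -> window=[22, 19, 41, 66, 3] -> max=66
step 13: append 6 -> window=[19, 41, 66, 3, 6] -> max=66
step 14: append 56 -> window=[41, 66, 3, 6, 56] -> max=66
step 15: append 2 -> window=[66, 3, 6, 56, 2] -> max=66
step 16: append 75 -> window=[3, 6, 56, 2, 75] -> max=75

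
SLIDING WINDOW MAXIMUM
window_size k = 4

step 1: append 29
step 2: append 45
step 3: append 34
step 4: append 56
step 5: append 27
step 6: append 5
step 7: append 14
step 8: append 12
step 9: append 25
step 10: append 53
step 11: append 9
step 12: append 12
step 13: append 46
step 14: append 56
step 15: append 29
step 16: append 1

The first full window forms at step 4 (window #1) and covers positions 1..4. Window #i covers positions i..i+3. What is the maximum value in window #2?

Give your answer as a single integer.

Answer: 56

Derivation:
step 1: append 29 -> window=[29] (not full yet)
step 2: append 45 -> window=[29, 45] (not full yet)
step 3: append 34 -> window=[29, 45, 34] (not full yet)
step 4: append 56 -> window=[29, 45, 34, 56] -> max=56
step 5: append 27 -> window=[45, 34, 56, 27] -> max=56
Window #2 max = 56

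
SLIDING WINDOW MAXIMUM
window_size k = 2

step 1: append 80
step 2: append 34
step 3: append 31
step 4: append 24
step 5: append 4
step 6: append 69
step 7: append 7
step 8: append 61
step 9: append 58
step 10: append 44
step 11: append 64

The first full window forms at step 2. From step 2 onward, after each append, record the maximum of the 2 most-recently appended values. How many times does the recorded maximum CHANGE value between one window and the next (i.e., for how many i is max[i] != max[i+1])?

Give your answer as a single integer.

Answer: 7

Derivation:
step 1: append 80 -> window=[80] (not full yet)
step 2: append 34 -> window=[80, 34] -> max=80
step 3: append 31 -> window=[34, 31] -> max=34
step 4: append 24 -> window=[31, 24] -> max=31
step 5: append 4 -> window=[24, 4] -> max=24
step 6: append 69 -> window=[4, 69] -> max=69
step 7: append 7 -> window=[69, 7] -> max=69
step 8: append 61 -> window=[7, 61] -> max=61
step 9: append 58 -> window=[61, 58] -> max=61
step 10: append 44 -> window=[58, 44] -> max=58
step 11: append 64 -> window=[44, 64] -> max=64
Recorded maximums: 80 34 31 24 69 69 61 61 58 64
Changes between consecutive maximums: 7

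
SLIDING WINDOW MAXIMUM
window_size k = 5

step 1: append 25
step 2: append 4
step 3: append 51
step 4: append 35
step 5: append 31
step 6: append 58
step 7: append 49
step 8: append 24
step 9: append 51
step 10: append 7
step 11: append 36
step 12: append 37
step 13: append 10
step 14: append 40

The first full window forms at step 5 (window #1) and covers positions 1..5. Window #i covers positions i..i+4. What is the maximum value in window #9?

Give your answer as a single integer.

Answer: 51

Derivation:
step 1: append 25 -> window=[25] (not full yet)
step 2: append 4 -> window=[25, 4] (not full yet)
step 3: append 51 -> window=[25, 4, 51] (not full yet)
step 4: append 35 -> window=[25, 4, 51, 35] (not full yet)
step 5: append 31 -> window=[25, 4, 51, 35, 31] -> max=51
step 6: append 58 -> window=[4, 51, 35, 31, 58] -> max=58
step 7: append 49 -> window=[51, 35, 31, 58, 49] -> max=58
step 8: append 24 -> window=[35, 31, 58, 49, 24] -> max=58
step 9: append 51 -> window=[31, 58, 49, 24, 51] -> max=58
step 10: append 7 -> window=[58, 49, 24, 51, 7] -> max=58
step 11: append 36 -> window=[49, 24, 51, 7, 36] -> max=51
step 12: append 37 -> window=[24, 51, 7, 36, 37] -> max=51
step 13: append 10 -> window=[51, 7, 36, 37, 10] -> max=51
Window #9 max = 51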